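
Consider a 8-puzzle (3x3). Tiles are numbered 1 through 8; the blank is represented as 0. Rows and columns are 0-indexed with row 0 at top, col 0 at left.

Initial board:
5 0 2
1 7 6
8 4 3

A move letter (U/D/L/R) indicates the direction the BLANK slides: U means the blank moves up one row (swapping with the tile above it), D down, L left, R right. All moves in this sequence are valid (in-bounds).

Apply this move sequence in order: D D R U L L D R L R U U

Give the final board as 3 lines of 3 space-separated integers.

Answer: 5 0 2
8 7 4
3 1 6

Derivation:
After move 1 (D):
5 7 2
1 0 6
8 4 3

After move 2 (D):
5 7 2
1 4 6
8 0 3

After move 3 (R):
5 7 2
1 4 6
8 3 0

After move 4 (U):
5 7 2
1 4 0
8 3 6

After move 5 (L):
5 7 2
1 0 4
8 3 6

After move 6 (L):
5 7 2
0 1 4
8 3 6

After move 7 (D):
5 7 2
8 1 4
0 3 6

After move 8 (R):
5 7 2
8 1 4
3 0 6

After move 9 (L):
5 7 2
8 1 4
0 3 6

After move 10 (R):
5 7 2
8 1 4
3 0 6

After move 11 (U):
5 7 2
8 0 4
3 1 6

After move 12 (U):
5 0 2
8 7 4
3 1 6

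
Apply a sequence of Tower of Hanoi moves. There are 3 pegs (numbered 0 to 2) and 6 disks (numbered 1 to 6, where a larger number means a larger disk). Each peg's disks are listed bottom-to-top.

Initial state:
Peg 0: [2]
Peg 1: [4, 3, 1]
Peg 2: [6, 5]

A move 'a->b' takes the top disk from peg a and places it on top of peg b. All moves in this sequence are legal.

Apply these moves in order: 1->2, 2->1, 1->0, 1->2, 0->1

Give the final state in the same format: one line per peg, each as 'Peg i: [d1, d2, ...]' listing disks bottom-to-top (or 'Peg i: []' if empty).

Answer: Peg 0: [2]
Peg 1: [4, 1]
Peg 2: [6, 5, 3]

Derivation:
After move 1 (1->2):
Peg 0: [2]
Peg 1: [4, 3]
Peg 2: [6, 5, 1]

After move 2 (2->1):
Peg 0: [2]
Peg 1: [4, 3, 1]
Peg 2: [6, 5]

After move 3 (1->0):
Peg 0: [2, 1]
Peg 1: [4, 3]
Peg 2: [6, 5]

After move 4 (1->2):
Peg 0: [2, 1]
Peg 1: [4]
Peg 2: [6, 5, 3]

After move 5 (0->1):
Peg 0: [2]
Peg 1: [4, 1]
Peg 2: [6, 5, 3]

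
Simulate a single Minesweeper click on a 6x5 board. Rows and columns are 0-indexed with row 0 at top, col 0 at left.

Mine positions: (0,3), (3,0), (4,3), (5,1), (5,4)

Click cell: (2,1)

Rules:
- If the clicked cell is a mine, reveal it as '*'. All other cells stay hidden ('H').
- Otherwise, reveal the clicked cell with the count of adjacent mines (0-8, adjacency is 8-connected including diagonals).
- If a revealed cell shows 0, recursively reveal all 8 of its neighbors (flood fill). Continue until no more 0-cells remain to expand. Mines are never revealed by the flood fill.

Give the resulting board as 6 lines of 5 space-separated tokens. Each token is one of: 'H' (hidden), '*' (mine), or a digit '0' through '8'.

H H H H H
H H H H H
H 1 H H H
H H H H H
H H H H H
H H H H H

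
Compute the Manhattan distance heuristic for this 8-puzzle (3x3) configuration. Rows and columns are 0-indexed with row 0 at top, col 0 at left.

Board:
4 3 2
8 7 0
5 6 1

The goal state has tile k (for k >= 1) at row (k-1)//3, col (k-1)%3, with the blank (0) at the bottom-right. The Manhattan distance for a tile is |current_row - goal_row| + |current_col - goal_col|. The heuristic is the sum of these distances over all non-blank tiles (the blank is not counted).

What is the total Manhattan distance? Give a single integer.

Answer: 15

Derivation:
Tile 4: at (0,0), goal (1,0), distance |0-1|+|0-0| = 1
Tile 3: at (0,1), goal (0,2), distance |0-0|+|1-2| = 1
Tile 2: at (0,2), goal (0,1), distance |0-0|+|2-1| = 1
Tile 8: at (1,0), goal (2,1), distance |1-2|+|0-1| = 2
Tile 7: at (1,1), goal (2,0), distance |1-2|+|1-0| = 2
Tile 5: at (2,0), goal (1,1), distance |2-1|+|0-1| = 2
Tile 6: at (2,1), goal (1,2), distance |2-1|+|1-2| = 2
Tile 1: at (2,2), goal (0,0), distance |2-0|+|2-0| = 4
Sum: 1 + 1 + 1 + 2 + 2 + 2 + 2 + 4 = 15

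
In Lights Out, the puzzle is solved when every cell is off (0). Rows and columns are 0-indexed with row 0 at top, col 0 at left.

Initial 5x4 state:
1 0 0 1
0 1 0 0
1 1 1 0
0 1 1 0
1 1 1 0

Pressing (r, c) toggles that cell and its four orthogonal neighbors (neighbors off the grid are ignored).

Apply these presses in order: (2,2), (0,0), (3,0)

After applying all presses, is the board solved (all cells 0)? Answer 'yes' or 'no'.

After press 1 at (2,2):
1 0 0 1
0 1 1 0
1 0 0 1
0 1 0 0
1 1 1 0

After press 2 at (0,0):
0 1 0 1
1 1 1 0
1 0 0 1
0 1 0 0
1 1 1 0

After press 3 at (3,0):
0 1 0 1
1 1 1 0
0 0 0 1
1 0 0 0
0 1 1 0

Lights still on: 9

Answer: no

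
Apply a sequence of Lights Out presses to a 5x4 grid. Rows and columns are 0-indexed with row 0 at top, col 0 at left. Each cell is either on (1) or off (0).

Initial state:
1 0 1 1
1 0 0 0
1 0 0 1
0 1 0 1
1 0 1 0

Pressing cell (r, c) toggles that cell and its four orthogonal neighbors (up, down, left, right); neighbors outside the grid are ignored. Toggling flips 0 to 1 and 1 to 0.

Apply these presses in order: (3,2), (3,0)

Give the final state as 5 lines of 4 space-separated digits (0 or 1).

Answer: 1 0 1 1
1 0 0 0
0 0 1 1
1 1 1 0
0 0 0 0

Derivation:
After press 1 at (3,2):
1 0 1 1
1 0 0 0
1 0 1 1
0 0 1 0
1 0 0 0

After press 2 at (3,0):
1 0 1 1
1 0 0 0
0 0 1 1
1 1 1 0
0 0 0 0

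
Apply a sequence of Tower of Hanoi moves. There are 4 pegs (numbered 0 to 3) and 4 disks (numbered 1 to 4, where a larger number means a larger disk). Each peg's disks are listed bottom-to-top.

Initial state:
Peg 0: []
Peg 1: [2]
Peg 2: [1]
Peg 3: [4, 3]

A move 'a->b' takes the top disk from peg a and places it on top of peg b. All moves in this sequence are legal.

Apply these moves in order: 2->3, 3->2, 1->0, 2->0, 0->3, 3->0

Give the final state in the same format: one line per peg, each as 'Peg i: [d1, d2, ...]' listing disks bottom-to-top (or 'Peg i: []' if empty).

Answer: Peg 0: [2, 1]
Peg 1: []
Peg 2: []
Peg 3: [4, 3]

Derivation:
After move 1 (2->3):
Peg 0: []
Peg 1: [2]
Peg 2: []
Peg 3: [4, 3, 1]

After move 2 (3->2):
Peg 0: []
Peg 1: [2]
Peg 2: [1]
Peg 3: [4, 3]

After move 3 (1->0):
Peg 0: [2]
Peg 1: []
Peg 2: [1]
Peg 3: [4, 3]

After move 4 (2->0):
Peg 0: [2, 1]
Peg 1: []
Peg 2: []
Peg 3: [4, 3]

After move 5 (0->3):
Peg 0: [2]
Peg 1: []
Peg 2: []
Peg 3: [4, 3, 1]

After move 6 (3->0):
Peg 0: [2, 1]
Peg 1: []
Peg 2: []
Peg 3: [4, 3]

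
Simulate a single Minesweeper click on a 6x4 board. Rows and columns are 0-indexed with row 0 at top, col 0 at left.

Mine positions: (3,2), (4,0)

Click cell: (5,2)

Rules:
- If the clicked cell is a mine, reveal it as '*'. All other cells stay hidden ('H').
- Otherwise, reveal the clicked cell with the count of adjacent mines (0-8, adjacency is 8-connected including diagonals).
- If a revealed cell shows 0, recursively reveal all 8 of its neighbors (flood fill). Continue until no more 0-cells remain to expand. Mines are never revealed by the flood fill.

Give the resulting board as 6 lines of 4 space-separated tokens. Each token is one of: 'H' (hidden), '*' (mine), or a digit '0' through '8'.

H H H H
H H H H
H H H H
H H H H
H 2 1 1
H 1 0 0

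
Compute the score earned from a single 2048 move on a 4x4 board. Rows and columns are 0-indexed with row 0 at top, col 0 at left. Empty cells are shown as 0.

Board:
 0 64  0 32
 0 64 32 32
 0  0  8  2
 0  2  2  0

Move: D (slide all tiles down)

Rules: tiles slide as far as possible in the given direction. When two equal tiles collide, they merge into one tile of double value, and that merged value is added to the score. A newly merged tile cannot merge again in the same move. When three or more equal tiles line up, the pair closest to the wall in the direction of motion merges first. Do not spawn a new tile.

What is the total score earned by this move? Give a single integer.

Answer: 192

Derivation:
Slide down:
col 0: [0, 0, 0, 0] -> [0, 0, 0, 0]  score +0 (running 0)
col 1: [64, 64, 0, 2] -> [0, 0, 128, 2]  score +128 (running 128)
col 2: [0, 32, 8, 2] -> [0, 32, 8, 2]  score +0 (running 128)
col 3: [32, 32, 2, 0] -> [0, 0, 64, 2]  score +64 (running 192)
Board after move:
  0   0   0   0
  0   0  32   0
  0 128   8  64
  0   2   2   2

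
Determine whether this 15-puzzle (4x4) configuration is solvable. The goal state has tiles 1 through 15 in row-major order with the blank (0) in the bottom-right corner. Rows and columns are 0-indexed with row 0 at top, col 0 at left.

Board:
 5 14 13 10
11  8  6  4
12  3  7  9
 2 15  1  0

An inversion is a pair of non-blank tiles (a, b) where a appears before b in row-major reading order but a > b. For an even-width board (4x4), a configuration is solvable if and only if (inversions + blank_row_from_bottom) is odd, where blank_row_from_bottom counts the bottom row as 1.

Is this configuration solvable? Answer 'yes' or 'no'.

Answer: no

Derivation:
Inversions: 69
Blank is in row 3 (0-indexed from top), which is row 1 counting from the bottom (bottom = 1).
69 + 1 = 70, which is even, so the puzzle is not solvable.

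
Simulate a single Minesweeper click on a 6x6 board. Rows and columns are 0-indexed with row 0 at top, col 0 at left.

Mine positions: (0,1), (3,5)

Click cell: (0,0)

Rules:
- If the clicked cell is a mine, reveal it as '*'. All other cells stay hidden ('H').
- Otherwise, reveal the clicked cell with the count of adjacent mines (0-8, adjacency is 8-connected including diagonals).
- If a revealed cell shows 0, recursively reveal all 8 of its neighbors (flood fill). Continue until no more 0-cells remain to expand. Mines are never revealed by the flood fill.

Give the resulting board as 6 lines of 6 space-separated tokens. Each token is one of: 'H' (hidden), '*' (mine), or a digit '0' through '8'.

1 H H H H H
H H H H H H
H H H H H H
H H H H H H
H H H H H H
H H H H H H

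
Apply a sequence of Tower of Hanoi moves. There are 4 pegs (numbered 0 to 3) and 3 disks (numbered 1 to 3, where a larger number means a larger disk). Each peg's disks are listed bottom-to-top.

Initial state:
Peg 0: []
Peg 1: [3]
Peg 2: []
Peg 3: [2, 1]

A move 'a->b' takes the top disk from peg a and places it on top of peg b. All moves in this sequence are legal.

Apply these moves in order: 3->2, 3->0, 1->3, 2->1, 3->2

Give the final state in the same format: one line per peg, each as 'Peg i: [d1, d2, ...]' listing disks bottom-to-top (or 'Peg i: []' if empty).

Answer: Peg 0: [2]
Peg 1: [1]
Peg 2: [3]
Peg 3: []

Derivation:
After move 1 (3->2):
Peg 0: []
Peg 1: [3]
Peg 2: [1]
Peg 3: [2]

After move 2 (3->0):
Peg 0: [2]
Peg 1: [3]
Peg 2: [1]
Peg 3: []

After move 3 (1->3):
Peg 0: [2]
Peg 1: []
Peg 2: [1]
Peg 3: [3]

After move 4 (2->1):
Peg 0: [2]
Peg 1: [1]
Peg 2: []
Peg 3: [3]

After move 5 (3->2):
Peg 0: [2]
Peg 1: [1]
Peg 2: [3]
Peg 3: []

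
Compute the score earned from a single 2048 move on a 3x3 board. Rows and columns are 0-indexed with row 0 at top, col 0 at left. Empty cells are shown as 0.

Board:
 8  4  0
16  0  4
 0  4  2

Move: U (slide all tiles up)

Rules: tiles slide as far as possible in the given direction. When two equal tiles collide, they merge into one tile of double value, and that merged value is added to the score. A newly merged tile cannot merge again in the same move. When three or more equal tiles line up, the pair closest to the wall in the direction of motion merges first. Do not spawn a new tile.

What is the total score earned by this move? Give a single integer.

Slide up:
col 0: [8, 16, 0] -> [8, 16, 0]  score +0 (running 0)
col 1: [4, 0, 4] -> [8, 0, 0]  score +8 (running 8)
col 2: [0, 4, 2] -> [4, 2, 0]  score +0 (running 8)
Board after move:
 8  8  4
16  0  2
 0  0  0

Answer: 8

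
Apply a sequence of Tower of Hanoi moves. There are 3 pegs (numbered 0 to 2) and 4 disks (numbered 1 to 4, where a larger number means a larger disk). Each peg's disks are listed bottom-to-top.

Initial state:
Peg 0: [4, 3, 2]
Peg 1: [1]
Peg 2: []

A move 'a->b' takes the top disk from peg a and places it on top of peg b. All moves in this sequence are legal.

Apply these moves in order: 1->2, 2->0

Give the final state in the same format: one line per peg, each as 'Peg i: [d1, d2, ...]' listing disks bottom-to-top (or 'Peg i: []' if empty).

Answer: Peg 0: [4, 3, 2, 1]
Peg 1: []
Peg 2: []

Derivation:
After move 1 (1->2):
Peg 0: [4, 3, 2]
Peg 1: []
Peg 2: [1]

After move 2 (2->0):
Peg 0: [4, 3, 2, 1]
Peg 1: []
Peg 2: []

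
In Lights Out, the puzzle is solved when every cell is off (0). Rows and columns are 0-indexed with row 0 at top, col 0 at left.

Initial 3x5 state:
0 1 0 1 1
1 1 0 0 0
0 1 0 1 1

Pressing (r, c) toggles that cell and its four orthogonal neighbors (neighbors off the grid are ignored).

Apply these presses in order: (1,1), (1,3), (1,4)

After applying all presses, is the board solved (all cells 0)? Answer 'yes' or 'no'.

Answer: yes

Derivation:
After press 1 at (1,1):
0 0 0 1 1
0 0 1 0 0
0 0 0 1 1

After press 2 at (1,3):
0 0 0 0 1
0 0 0 1 1
0 0 0 0 1

After press 3 at (1,4):
0 0 0 0 0
0 0 0 0 0
0 0 0 0 0

Lights still on: 0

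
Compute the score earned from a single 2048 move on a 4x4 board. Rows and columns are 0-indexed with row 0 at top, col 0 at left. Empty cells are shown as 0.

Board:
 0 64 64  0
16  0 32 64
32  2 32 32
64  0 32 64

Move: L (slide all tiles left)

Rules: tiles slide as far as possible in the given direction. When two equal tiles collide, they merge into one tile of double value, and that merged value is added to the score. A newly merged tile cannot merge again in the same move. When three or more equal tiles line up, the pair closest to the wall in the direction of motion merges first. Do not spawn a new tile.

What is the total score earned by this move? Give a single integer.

Slide left:
row 0: [0, 64, 64, 0] -> [128, 0, 0, 0]  score +128 (running 128)
row 1: [16, 0, 32, 64] -> [16, 32, 64, 0]  score +0 (running 128)
row 2: [32, 2, 32, 32] -> [32, 2, 64, 0]  score +64 (running 192)
row 3: [64, 0, 32, 64] -> [64, 32, 64, 0]  score +0 (running 192)
Board after move:
128   0   0   0
 16  32  64   0
 32   2  64   0
 64  32  64   0

Answer: 192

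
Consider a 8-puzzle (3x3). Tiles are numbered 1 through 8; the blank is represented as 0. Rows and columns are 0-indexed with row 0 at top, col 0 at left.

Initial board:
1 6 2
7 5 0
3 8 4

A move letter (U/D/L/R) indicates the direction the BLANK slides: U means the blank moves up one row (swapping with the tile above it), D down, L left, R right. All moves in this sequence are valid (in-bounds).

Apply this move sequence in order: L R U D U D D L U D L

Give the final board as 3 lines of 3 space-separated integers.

Answer: 1 6 2
7 5 4
0 3 8

Derivation:
After move 1 (L):
1 6 2
7 0 5
3 8 4

After move 2 (R):
1 6 2
7 5 0
3 8 4

After move 3 (U):
1 6 0
7 5 2
3 8 4

After move 4 (D):
1 6 2
7 5 0
3 8 4

After move 5 (U):
1 6 0
7 5 2
3 8 4

After move 6 (D):
1 6 2
7 5 0
3 8 4

After move 7 (D):
1 6 2
7 5 4
3 8 0

After move 8 (L):
1 6 2
7 5 4
3 0 8

After move 9 (U):
1 6 2
7 0 4
3 5 8

After move 10 (D):
1 6 2
7 5 4
3 0 8

After move 11 (L):
1 6 2
7 5 4
0 3 8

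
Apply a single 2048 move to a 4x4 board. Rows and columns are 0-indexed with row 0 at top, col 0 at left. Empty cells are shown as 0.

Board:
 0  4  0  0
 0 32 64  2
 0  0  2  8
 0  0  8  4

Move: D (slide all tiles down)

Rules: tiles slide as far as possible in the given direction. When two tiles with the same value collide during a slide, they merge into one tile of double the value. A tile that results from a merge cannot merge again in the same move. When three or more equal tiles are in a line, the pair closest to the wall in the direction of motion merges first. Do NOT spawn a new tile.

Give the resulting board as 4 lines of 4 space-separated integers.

Slide down:
col 0: [0, 0, 0, 0] -> [0, 0, 0, 0]
col 1: [4, 32, 0, 0] -> [0, 0, 4, 32]
col 2: [0, 64, 2, 8] -> [0, 64, 2, 8]
col 3: [0, 2, 8, 4] -> [0, 2, 8, 4]

Answer:  0  0  0  0
 0  0 64  2
 0  4  2  8
 0 32  8  4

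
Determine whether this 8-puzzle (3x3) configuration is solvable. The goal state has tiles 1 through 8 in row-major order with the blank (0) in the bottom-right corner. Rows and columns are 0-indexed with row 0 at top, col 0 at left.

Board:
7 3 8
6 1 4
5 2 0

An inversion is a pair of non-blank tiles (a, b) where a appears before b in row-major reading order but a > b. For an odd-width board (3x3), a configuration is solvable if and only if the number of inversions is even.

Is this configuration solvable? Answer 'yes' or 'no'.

Answer: no

Derivation:
Inversions (pairs i<j in row-major order where tile[i] > tile[j] > 0): 19
19 is odd, so the puzzle is not solvable.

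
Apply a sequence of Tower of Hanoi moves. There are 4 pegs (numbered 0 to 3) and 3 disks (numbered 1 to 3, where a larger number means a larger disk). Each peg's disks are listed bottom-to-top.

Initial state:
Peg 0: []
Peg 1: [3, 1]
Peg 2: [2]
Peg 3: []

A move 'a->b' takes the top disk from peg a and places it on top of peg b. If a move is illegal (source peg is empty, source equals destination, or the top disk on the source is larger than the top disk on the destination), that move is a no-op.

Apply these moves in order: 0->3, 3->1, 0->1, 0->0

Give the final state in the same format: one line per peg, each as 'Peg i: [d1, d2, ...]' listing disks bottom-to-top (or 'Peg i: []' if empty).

Answer: Peg 0: []
Peg 1: [3, 1]
Peg 2: [2]
Peg 3: []

Derivation:
After move 1 (0->3):
Peg 0: []
Peg 1: [3, 1]
Peg 2: [2]
Peg 3: []

After move 2 (3->1):
Peg 0: []
Peg 1: [3, 1]
Peg 2: [2]
Peg 3: []

After move 3 (0->1):
Peg 0: []
Peg 1: [3, 1]
Peg 2: [2]
Peg 3: []

After move 4 (0->0):
Peg 0: []
Peg 1: [3, 1]
Peg 2: [2]
Peg 3: []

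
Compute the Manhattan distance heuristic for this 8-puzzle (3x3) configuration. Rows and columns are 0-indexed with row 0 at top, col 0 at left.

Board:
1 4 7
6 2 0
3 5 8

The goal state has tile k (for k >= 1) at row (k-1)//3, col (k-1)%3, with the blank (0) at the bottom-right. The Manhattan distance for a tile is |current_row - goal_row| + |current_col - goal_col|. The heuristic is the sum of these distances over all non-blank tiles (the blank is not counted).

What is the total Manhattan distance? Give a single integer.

Tile 1: at (0,0), goal (0,0), distance |0-0|+|0-0| = 0
Tile 4: at (0,1), goal (1,0), distance |0-1|+|1-0| = 2
Tile 7: at (0,2), goal (2,0), distance |0-2|+|2-0| = 4
Tile 6: at (1,0), goal (1,2), distance |1-1|+|0-2| = 2
Tile 2: at (1,1), goal (0,1), distance |1-0|+|1-1| = 1
Tile 3: at (2,0), goal (0,2), distance |2-0|+|0-2| = 4
Tile 5: at (2,1), goal (1,1), distance |2-1|+|1-1| = 1
Tile 8: at (2,2), goal (2,1), distance |2-2|+|2-1| = 1
Sum: 0 + 2 + 4 + 2 + 1 + 4 + 1 + 1 = 15

Answer: 15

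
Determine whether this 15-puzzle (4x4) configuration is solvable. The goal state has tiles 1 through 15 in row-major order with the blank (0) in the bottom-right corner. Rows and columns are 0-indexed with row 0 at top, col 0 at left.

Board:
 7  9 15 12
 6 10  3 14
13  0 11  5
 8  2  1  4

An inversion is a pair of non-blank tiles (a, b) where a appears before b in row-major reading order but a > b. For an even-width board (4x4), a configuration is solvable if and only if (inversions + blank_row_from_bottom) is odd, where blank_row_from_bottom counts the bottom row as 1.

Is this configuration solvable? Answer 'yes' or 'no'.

Answer: no

Derivation:
Inversions: 72
Blank is in row 2 (0-indexed from top), which is row 2 counting from the bottom (bottom = 1).
72 + 2 = 74, which is even, so the puzzle is not solvable.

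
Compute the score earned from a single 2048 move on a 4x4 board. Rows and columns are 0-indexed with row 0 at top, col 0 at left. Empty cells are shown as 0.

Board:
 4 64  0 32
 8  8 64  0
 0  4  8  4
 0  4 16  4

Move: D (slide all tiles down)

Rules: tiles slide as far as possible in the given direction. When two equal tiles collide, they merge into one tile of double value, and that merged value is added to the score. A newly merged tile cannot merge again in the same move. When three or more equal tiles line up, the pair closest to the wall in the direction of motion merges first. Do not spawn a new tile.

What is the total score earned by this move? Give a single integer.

Slide down:
col 0: [4, 8, 0, 0] -> [0, 0, 4, 8]  score +0 (running 0)
col 1: [64, 8, 4, 4] -> [0, 64, 8, 8]  score +8 (running 8)
col 2: [0, 64, 8, 16] -> [0, 64, 8, 16]  score +0 (running 8)
col 3: [32, 0, 4, 4] -> [0, 0, 32, 8]  score +8 (running 16)
Board after move:
 0  0  0  0
 0 64 64  0
 4  8  8 32
 8  8 16  8

Answer: 16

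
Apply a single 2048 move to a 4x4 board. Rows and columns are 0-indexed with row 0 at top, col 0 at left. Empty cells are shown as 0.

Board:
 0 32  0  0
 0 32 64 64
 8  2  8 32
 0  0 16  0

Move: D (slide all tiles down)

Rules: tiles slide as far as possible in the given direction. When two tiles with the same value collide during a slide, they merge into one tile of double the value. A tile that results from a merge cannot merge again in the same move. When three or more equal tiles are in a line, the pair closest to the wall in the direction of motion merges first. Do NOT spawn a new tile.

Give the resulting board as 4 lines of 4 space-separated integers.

Answer:  0  0  0  0
 0  0 64  0
 0 64  8 64
 8  2 16 32

Derivation:
Slide down:
col 0: [0, 0, 8, 0] -> [0, 0, 0, 8]
col 1: [32, 32, 2, 0] -> [0, 0, 64, 2]
col 2: [0, 64, 8, 16] -> [0, 64, 8, 16]
col 3: [0, 64, 32, 0] -> [0, 0, 64, 32]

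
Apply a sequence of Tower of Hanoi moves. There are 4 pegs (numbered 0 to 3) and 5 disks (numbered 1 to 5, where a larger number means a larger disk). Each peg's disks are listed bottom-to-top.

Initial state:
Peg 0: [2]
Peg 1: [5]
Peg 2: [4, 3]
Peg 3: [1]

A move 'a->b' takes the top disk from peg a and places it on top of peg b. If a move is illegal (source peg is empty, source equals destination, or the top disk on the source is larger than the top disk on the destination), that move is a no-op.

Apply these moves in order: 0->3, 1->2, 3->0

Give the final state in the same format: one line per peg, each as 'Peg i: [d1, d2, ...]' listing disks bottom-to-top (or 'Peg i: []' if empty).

After move 1 (0->3):
Peg 0: [2]
Peg 1: [5]
Peg 2: [4, 3]
Peg 3: [1]

After move 2 (1->2):
Peg 0: [2]
Peg 1: [5]
Peg 2: [4, 3]
Peg 3: [1]

After move 3 (3->0):
Peg 0: [2, 1]
Peg 1: [5]
Peg 2: [4, 3]
Peg 3: []

Answer: Peg 0: [2, 1]
Peg 1: [5]
Peg 2: [4, 3]
Peg 3: []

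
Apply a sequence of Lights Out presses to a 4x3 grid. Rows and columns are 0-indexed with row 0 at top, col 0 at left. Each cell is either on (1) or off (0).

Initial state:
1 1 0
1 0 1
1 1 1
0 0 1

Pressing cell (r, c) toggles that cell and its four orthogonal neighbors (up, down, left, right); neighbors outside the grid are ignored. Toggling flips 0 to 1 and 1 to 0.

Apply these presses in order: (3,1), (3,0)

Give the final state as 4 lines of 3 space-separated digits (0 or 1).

After press 1 at (3,1):
1 1 0
1 0 1
1 0 1
1 1 0

After press 2 at (3,0):
1 1 0
1 0 1
0 0 1
0 0 0

Answer: 1 1 0
1 0 1
0 0 1
0 0 0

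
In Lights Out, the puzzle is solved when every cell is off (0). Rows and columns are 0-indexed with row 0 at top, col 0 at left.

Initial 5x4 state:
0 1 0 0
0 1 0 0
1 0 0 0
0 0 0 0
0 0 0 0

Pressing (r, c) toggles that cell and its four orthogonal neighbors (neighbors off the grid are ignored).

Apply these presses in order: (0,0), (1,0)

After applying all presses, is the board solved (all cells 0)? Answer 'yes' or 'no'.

After press 1 at (0,0):
1 0 0 0
1 1 0 0
1 0 0 0
0 0 0 0
0 0 0 0

After press 2 at (1,0):
0 0 0 0
0 0 0 0
0 0 0 0
0 0 0 0
0 0 0 0

Lights still on: 0

Answer: yes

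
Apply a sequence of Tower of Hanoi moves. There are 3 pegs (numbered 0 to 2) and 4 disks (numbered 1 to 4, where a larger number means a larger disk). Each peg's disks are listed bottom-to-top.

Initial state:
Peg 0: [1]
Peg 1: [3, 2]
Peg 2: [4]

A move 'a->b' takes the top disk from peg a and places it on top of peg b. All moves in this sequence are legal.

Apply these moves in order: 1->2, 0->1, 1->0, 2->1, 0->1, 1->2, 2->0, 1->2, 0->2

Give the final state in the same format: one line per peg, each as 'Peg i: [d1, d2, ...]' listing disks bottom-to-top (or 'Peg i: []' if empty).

Answer: Peg 0: []
Peg 1: [3]
Peg 2: [4, 2, 1]

Derivation:
After move 1 (1->2):
Peg 0: [1]
Peg 1: [3]
Peg 2: [4, 2]

After move 2 (0->1):
Peg 0: []
Peg 1: [3, 1]
Peg 2: [4, 2]

After move 3 (1->0):
Peg 0: [1]
Peg 1: [3]
Peg 2: [4, 2]

After move 4 (2->1):
Peg 0: [1]
Peg 1: [3, 2]
Peg 2: [4]

After move 5 (0->1):
Peg 0: []
Peg 1: [3, 2, 1]
Peg 2: [4]

After move 6 (1->2):
Peg 0: []
Peg 1: [3, 2]
Peg 2: [4, 1]

After move 7 (2->0):
Peg 0: [1]
Peg 1: [3, 2]
Peg 2: [4]

After move 8 (1->2):
Peg 0: [1]
Peg 1: [3]
Peg 2: [4, 2]

After move 9 (0->2):
Peg 0: []
Peg 1: [3]
Peg 2: [4, 2, 1]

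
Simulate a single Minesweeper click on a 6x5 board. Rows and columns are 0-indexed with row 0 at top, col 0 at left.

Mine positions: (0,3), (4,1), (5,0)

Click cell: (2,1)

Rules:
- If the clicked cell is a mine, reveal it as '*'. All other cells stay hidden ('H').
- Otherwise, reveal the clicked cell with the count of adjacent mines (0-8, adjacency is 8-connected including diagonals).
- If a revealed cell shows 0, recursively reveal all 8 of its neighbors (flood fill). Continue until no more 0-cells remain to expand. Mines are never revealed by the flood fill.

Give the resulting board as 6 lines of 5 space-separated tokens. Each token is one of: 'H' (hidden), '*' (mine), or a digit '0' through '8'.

0 0 1 H H
0 0 1 1 1
0 0 0 0 0
1 1 1 0 0
H H 1 0 0
H H 1 0 0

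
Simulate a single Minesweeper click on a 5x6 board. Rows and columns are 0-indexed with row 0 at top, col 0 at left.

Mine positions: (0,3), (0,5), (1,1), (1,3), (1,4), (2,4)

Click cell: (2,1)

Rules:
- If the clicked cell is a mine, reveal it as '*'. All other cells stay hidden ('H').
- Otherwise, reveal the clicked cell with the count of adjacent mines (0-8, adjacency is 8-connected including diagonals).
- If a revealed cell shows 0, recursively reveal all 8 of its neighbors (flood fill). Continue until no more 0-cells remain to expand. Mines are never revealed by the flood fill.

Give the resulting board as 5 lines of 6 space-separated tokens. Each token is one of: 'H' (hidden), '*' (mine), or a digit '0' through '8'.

H H H H H H
H H H H H H
H 1 H H H H
H H H H H H
H H H H H H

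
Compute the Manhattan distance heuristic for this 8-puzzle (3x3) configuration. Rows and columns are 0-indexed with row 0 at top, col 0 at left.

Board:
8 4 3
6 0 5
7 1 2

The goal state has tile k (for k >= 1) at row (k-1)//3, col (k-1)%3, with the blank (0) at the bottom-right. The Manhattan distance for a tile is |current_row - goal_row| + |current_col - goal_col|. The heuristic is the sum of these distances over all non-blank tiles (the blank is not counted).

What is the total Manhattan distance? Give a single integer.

Answer: 14

Derivation:
Tile 8: at (0,0), goal (2,1), distance |0-2|+|0-1| = 3
Tile 4: at (0,1), goal (1,0), distance |0-1|+|1-0| = 2
Tile 3: at (0,2), goal (0,2), distance |0-0|+|2-2| = 0
Tile 6: at (1,0), goal (1,2), distance |1-1|+|0-2| = 2
Tile 5: at (1,2), goal (1,1), distance |1-1|+|2-1| = 1
Tile 7: at (2,0), goal (2,0), distance |2-2|+|0-0| = 0
Tile 1: at (2,1), goal (0,0), distance |2-0|+|1-0| = 3
Tile 2: at (2,2), goal (0,1), distance |2-0|+|2-1| = 3
Sum: 3 + 2 + 0 + 2 + 1 + 0 + 3 + 3 = 14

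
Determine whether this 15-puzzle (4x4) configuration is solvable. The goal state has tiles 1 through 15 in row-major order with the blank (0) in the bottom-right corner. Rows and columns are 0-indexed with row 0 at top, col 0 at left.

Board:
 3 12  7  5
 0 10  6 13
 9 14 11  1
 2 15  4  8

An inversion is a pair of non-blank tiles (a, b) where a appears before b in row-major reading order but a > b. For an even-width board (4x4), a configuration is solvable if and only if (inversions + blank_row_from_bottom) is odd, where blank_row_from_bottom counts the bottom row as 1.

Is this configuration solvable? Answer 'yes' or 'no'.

Inversions: 50
Blank is in row 1 (0-indexed from top), which is row 3 counting from the bottom (bottom = 1).
50 + 3 = 53, which is odd, so the puzzle is solvable.

Answer: yes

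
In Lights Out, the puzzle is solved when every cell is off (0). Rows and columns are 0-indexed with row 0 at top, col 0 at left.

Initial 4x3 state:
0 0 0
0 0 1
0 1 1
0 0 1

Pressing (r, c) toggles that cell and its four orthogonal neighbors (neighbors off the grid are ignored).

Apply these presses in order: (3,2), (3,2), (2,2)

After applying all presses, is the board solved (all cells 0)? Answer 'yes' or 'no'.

Answer: yes

Derivation:
After press 1 at (3,2):
0 0 0
0 0 1
0 1 0
0 1 0

After press 2 at (3,2):
0 0 0
0 0 1
0 1 1
0 0 1

After press 3 at (2,2):
0 0 0
0 0 0
0 0 0
0 0 0

Lights still on: 0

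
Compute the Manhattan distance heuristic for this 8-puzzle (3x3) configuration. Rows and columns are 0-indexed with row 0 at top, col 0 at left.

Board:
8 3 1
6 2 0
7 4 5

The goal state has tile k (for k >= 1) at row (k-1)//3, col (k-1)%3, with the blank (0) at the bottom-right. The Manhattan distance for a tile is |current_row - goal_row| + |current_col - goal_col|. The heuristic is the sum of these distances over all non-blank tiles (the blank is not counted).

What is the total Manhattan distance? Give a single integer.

Tile 8: (0,0)->(2,1) = 3
Tile 3: (0,1)->(0,2) = 1
Tile 1: (0,2)->(0,0) = 2
Tile 6: (1,0)->(1,2) = 2
Tile 2: (1,1)->(0,1) = 1
Tile 7: (2,0)->(2,0) = 0
Tile 4: (2,1)->(1,0) = 2
Tile 5: (2,2)->(1,1) = 2
Sum: 3 + 1 + 2 + 2 + 1 + 0 + 2 + 2 = 13

Answer: 13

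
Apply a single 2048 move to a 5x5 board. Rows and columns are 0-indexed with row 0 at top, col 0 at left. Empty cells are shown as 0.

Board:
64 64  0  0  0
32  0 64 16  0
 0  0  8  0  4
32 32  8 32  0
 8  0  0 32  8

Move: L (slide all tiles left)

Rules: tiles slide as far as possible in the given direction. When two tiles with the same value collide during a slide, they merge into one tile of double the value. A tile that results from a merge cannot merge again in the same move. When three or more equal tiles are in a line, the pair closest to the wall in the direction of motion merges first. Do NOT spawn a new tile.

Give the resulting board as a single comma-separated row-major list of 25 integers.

Slide left:
row 0: [64, 64, 0, 0, 0] -> [128, 0, 0, 0, 0]
row 1: [32, 0, 64, 16, 0] -> [32, 64, 16, 0, 0]
row 2: [0, 0, 8, 0, 4] -> [8, 4, 0, 0, 0]
row 3: [32, 32, 8, 32, 0] -> [64, 8, 32, 0, 0]
row 4: [8, 0, 0, 32, 8] -> [8, 32, 8, 0, 0]

Answer: 128, 0, 0, 0, 0, 32, 64, 16, 0, 0, 8, 4, 0, 0, 0, 64, 8, 32, 0, 0, 8, 32, 8, 0, 0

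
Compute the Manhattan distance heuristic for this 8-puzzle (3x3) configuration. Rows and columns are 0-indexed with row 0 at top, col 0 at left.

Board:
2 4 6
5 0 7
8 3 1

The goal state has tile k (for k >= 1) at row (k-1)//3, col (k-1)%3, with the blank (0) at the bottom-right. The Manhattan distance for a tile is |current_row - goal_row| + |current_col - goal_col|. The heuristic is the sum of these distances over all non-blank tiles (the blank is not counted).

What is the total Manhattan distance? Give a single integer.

Tile 2: at (0,0), goal (0,1), distance |0-0|+|0-1| = 1
Tile 4: at (0,1), goal (1,0), distance |0-1|+|1-0| = 2
Tile 6: at (0,2), goal (1,2), distance |0-1|+|2-2| = 1
Tile 5: at (1,0), goal (1,1), distance |1-1|+|0-1| = 1
Tile 7: at (1,2), goal (2,0), distance |1-2|+|2-0| = 3
Tile 8: at (2,0), goal (2,1), distance |2-2|+|0-1| = 1
Tile 3: at (2,1), goal (0,2), distance |2-0|+|1-2| = 3
Tile 1: at (2,2), goal (0,0), distance |2-0|+|2-0| = 4
Sum: 1 + 2 + 1 + 1 + 3 + 1 + 3 + 4 = 16

Answer: 16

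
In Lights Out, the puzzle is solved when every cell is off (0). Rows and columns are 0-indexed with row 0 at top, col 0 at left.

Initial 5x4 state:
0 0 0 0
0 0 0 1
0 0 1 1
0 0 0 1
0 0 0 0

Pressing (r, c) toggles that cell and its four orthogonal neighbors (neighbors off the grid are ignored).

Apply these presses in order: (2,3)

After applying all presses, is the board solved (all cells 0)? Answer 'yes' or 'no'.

After press 1 at (2,3):
0 0 0 0
0 0 0 0
0 0 0 0
0 0 0 0
0 0 0 0

Lights still on: 0

Answer: yes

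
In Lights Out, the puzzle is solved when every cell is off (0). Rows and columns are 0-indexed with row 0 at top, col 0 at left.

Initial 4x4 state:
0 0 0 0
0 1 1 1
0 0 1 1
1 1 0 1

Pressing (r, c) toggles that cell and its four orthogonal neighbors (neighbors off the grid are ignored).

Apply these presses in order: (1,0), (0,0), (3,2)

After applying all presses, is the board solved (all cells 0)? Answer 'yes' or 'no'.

After press 1 at (1,0):
1 0 0 0
1 0 1 1
1 0 1 1
1 1 0 1

After press 2 at (0,0):
0 1 0 0
0 0 1 1
1 0 1 1
1 1 0 1

After press 3 at (3,2):
0 1 0 0
0 0 1 1
1 0 0 1
1 0 1 0

Lights still on: 7

Answer: no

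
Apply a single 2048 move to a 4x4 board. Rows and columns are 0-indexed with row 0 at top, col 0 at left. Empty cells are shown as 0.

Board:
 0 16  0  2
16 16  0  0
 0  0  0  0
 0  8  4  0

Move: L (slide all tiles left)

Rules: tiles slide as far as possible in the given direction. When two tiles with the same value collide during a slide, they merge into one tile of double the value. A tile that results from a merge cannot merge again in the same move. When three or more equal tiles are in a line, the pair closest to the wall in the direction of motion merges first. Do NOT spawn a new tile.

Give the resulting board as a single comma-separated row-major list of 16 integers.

Slide left:
row 0: [0, 16, 0, 2] -> [16, 2, 0, 0]
row 1: [16, 16, 0, 0] -> [32, 0, 0, 0]
row 2: [0, 0, 0, 0] -> [0, 0, 0, 0]
row 3: [0, 8, 4, 0] -> [8, 4, 0, 0]

Answer: 16, 2, 0, 0, 32, 0, 0, 0, 0, 0, 0, 0, 8, 4, 0, 0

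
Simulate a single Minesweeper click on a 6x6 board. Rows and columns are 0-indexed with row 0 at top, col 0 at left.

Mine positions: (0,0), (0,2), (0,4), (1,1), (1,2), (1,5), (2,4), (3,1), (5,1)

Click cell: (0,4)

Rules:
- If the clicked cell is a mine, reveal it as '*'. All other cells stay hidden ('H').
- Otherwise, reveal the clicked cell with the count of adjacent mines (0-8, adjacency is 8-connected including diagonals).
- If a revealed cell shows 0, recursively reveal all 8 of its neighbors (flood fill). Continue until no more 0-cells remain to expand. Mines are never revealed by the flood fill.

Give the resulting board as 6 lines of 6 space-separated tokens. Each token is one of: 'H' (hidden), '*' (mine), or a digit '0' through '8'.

H H H H * H
H H H H H H
H H H H H H
H H H H H H
H H H H H H
H H H H H H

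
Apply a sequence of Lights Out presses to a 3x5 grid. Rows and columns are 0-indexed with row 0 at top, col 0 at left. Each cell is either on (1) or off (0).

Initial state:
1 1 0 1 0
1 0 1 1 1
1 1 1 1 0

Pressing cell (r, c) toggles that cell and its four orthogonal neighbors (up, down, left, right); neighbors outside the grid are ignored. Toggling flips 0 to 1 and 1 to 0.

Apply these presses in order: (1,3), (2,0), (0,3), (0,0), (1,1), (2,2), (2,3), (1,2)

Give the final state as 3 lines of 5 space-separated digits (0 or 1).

Answer: 0 1 0 1 1
0 0 1 1 0
0 0 0 0 1

Derivation:
After press 1 at (1,3):
1 1 0 0 0
1 0 0 0 0
1 1 1 0 0

After press 2 at (2,0):
1 1 0 0 0
0 0 0 0 0
0 0 1 0 0

After press 3 at (0,3):
1 1 1 1 1
0 0 0 1 0
0 0 1 0 0

After press 4 at (0,0):
0 0 1 1 1
1 0 0 1 0
0 0 1 0 0

After press 5 at (1,1):
0 1 1 1 1
0 1 1 1 0
0 1 1 0 0

After press 6 at (2,2):
0 1 1 1 1
0 1 0 1 0
0 0 0 1 0

After press 7 at (2,3):
0 1 1 1 1
0 1 0 0 0
0 0 1 0 1

After press 8 at (1,2):
0 1 0 1 1
0 0 1 1 0
0 0 0 0 1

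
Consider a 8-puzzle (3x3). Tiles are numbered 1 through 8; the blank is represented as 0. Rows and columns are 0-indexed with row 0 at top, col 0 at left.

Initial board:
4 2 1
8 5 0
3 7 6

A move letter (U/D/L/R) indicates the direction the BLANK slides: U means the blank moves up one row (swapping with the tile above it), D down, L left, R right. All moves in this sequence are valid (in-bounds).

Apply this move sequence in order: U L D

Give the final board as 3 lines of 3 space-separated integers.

Answer: 4 5 2
8 0 1
3 7 6

Derivation:
After move 1 (U):
4 2 0
8 5 1
3 7 6

After move 2 (L):
4 0 2
8 5 1
3 7 6

After move 3 (D):
4 5 2
8 0 1
3 7 6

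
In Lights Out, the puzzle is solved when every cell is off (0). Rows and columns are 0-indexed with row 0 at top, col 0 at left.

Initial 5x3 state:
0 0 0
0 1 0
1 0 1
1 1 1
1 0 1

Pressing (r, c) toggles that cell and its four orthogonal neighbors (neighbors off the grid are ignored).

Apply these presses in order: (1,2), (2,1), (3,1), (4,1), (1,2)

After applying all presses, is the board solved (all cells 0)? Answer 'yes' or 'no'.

After press 1 at (1,2):
0 0 1
0 0 1
1 0 0
1 1 1
1 0 1

After press 2 at (2,1):
0 0 1
0 1 1
0 1 1
1 0 1
1 0 1

After press 3 at (3,1):
0 0 1
0 1 1
0 0 1
0 1 0
1 1 1

After press 4 at (4,1):
0 0 1
0 1 1
0 0 1
0 0 0
0 0 0

After press 5 at (1,2):
0 0 0
0 0 0
0 0 0
0 0 0
0 0 0

Lights still on: 0

Answer: yes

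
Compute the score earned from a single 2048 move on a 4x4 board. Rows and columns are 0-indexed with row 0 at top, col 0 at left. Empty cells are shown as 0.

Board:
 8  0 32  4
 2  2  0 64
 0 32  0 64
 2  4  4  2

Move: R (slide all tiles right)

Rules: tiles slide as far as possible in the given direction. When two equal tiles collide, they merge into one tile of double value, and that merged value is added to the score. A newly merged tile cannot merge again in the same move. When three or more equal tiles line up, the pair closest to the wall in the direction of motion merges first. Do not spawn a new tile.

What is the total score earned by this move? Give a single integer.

Answer: 12

Derivation:
Slide right:
row 0: [8, 0, 32, 4] -> [0, 8, 32, 4]  score +0 (running 0)
row 1: [2, 2, 0, 64] -> [0, 0, 4, 64]  score +4 (running 4)
row 2: [0, 32, 0, 64] -> [0, 0, 32, 64]  score +0 (running 4)
row 3: [2, 4, 4, 2] -> [0, 2, 8, 2]  score +8 (running 12)
Board after move:
 0  8 32  4
 0  0  4 64
 0  0 32 64
 0  2  8  2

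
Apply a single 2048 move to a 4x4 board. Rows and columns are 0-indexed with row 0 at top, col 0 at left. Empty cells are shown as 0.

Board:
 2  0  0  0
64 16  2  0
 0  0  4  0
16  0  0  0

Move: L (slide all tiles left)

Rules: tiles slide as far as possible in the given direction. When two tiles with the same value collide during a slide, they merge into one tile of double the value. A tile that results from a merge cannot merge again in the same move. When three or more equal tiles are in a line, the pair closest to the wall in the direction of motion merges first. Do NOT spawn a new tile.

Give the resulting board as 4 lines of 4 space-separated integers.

Answer:  2  0  0  0
64 16  2  0
 4  0  0  0
16  0  0  0

Derivation:
Slide left:
row 0: [2, 0, 0, 0] -> [2, 0, 0, 0]
row 1: [64, 16, 2, 0] -> [64, 16, 2, 0]
row 2: [0, 0, 4, 0] -> [4, 0, 0, 0]
row 3: [16, 0, 0, 0] -> [16, 0, 0, 0]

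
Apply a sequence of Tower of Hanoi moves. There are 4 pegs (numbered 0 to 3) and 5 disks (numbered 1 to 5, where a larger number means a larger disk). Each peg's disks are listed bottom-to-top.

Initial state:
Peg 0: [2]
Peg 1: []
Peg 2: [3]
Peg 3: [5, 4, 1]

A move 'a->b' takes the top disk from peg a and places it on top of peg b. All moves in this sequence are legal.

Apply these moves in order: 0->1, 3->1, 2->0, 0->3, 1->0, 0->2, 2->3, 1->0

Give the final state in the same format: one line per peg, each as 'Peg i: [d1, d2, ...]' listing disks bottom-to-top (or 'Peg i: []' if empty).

Answer: Peg 0: [2]
Peg 1: []
Peg 2: []
Peg 3: [5, 4, 3, 1]

Derivation:
After move 1 (0->1):
Peg 0: []
Peg 1: [2]
Peg 2: [3]
Peg 3: [5, 4, 1]

After move 2 (3->1):
Peg 0: []
Peg 1: [2, 1]
Peg 2: [3]
Peg 3: [5, 4]

After move 3 (2->0):
Peg 0: [3]
Peg 1: [2, 1]
Peg 2: []
Peg 3: [5, 4]

After move 4 (0->3):
Peg 0: []
Peg 1: [2, 1]
Peg 2: []
Peg 3: [5, 4, 3]

After move 5 (1->0):
Peg 0: [1]
Peg 1: [2]
Peg 2: []
Peg 3: [5, 4, 3]

After move 6 (0->2):
Peg 0: []
Peg 1: [2]
Peg 2: [1]
Peg 3: [5, 4, 3]

After move 7 (2->3):
Peg 0: []
Peg 1: [2]
Peg 2: []
Peg 3: [5, 4, 3, 1]

After move 8 (1->0):
Peg 0: [2]
Peg 1: []
Peg 2: []
Peg 3: [5, 4, 3, 1]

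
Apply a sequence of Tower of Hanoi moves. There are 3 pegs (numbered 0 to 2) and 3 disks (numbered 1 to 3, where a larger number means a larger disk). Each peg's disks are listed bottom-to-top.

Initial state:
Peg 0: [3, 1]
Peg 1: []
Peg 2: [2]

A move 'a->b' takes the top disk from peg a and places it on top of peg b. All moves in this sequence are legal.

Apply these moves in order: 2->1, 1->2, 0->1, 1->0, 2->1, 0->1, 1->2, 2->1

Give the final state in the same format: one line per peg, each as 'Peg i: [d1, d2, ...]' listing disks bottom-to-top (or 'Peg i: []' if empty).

After move 1 (2->1):
Peg 0: [3, 1]
Peg 1: [2]
Peg 2: []

After move 2 (1->2):
Peg 0: [3, 1]
Peg 1: []
Peg 2: [2]

After move 3 (0->1):
Peg 0: [3]
Peg 1: [1]
Peg 2: [2]

After move 4 (1->0):
Peg 0: [3, 1]
Peg 1: []
Peg 2: [2]

After move 5 (2->1):
Peg 0: [3, 1]
Peg 1: [2]
Peg 2: []

After move 6 (0->1):
Peg 0: [3]
Peg 1: [2, 1]
Peg 2: []

After move 7 (1->2):
Peg 0: [3]
Peg 1: [2]
Peg 2: [1]

After move 8 (2->1):
Peg 0: [3]
Peg 1: [2, 1]
Peg 2: []

Answer: Peg 0: [3]
Peg 1: [2, 1]
Peg 2: []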